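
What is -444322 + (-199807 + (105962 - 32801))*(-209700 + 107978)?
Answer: 12882240090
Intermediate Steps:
-444322 + (-199807 + (105962 - 32801))*(-209700 + 107978) = -444322 + (-199807 + 73161)*(-101722) = -444322 - 126646*(-101722) = -444322 + 12882684412 = 12882240090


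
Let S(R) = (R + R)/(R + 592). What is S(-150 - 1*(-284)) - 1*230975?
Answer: -83843791/363 ≈ -2.3097e+5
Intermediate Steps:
S(R) = 2*R/(592 + R) (S(R) = (2*R)/(592 + R) = 2*R/(592 + R))
S(-150 - 1*(-284)) - 1*230975 = 2*(-150 - 1*(-284))/(592 + (-150 - 1*(-284))) - 1*230975 = 2*(-150 + 284)/(592 + (-150 + 284)) - 230975 = 2*134/(592 + 134) - 230975 = 2*134/726 - 230975 = 2*134*(1/726) - 230975 = 134/363 - 230975 = -83843791/363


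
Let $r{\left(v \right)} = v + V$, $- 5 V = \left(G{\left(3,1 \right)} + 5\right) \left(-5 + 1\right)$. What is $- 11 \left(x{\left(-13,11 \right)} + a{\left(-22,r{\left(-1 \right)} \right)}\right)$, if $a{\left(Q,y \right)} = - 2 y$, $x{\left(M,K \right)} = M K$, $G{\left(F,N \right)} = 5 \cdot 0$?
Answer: $1639$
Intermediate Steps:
$G{\left(F,N \right)} = 0$
$V = 4$ ($V = - \frac{\left(0 + 5\right) \left(-5 + 1\right)}{5} = - \frac{5 \left(-4\right)}{5} = \left(- \frac{1}{5}\right) \left(-20\right) = 4$)
$r{\left(v \right)} = 4 + v$ ($r{\left(v \right)} = v + 4 = 4 + v$)
$x{\left(M,K \right)} = K M$
$- 11 \left(x{\left(-13,11 \right)} + a{\left(-22,r{\left(-1 \right)} \right)}\right) = - 11 \left(11 \left(-13\right) - 2 \left(4 - 1\right)\right) = - 11 \left(-143 - 6\right) = \left(-11\right) \left(-149\right) = 1639$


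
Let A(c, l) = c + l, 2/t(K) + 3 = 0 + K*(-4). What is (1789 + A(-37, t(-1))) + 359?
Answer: 2113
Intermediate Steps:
t(K) = 2/(-3 - 4*K) (t(K) = 2/(-3 + (0 + K*(-4))) = 2/(-3 + (0 - 4*K)) = 2/(-3 - 4*K))
(1789 + A(-37, t(-1))) + 359 = (1789 + (-37 - 2/(3 + 4*(-1)))) + 359 = (1789 + (-37 - 2/(3 - 4))) + 359 = (1789 + (-37 - 2/(-1))) + 359 = (1789 + (-37 - 2*(-1))) + 359 = (1789 + (-37 + 2)) + 359 = (1789 - 35) + 359 = 1754 + 359 = 2113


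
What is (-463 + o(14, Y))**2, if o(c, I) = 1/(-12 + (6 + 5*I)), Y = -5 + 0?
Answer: 206037316/961 ≈ 2.1440e+5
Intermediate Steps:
Y = -5
o(c, I) = 1/(-6 + 5*I)
(-463 + o(14, Y))**2 = (-463 + 1/(-6 + 5*(-5)))**2 = (-463 + 1/(-6 - 25))**2 = (-463 + 1/(-31))**2 = (-463 - 1/31)**2 = (-14354/31)**2 = 206037316/961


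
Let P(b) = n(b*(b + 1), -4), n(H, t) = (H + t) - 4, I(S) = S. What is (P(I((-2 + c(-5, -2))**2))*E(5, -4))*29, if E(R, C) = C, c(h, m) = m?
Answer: -30624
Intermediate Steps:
n(H, t) = -4 + H + t
P(b) = -8 + b*(1 + b) (P(b) = -4 + b*(b + 1) - 4 = -4 + b*(1 + b) - 4 = -8 + b*(1 + b))
(P(I((-2 + c(-5, -2))**2))*E(5, -4))*29 = ((-8 + (-2 - 2)**2*(1 + (-2 - 2)**2))*(-4))*29 = ((-8 + (-4)**2*(1 + (-4)**2))*(-4))*29 = ((-8 + 16*(1 + 16))*(-4))*29 = ((-8 + 16*17)*(-4))*29 = ((-8 + 272)*(-4))*29 = (264*(-4))*29 = -1056*29 = -30624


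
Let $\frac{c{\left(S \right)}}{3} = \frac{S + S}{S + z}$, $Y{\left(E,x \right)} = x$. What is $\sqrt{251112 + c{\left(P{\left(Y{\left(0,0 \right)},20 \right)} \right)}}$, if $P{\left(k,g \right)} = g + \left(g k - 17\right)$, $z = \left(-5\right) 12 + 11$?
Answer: $\frac{\sqrt{132838041}}{23} \approx 501.11$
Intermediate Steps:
$z = -49$ ($z = -60 + 11 = -49$)
$P{\left(k,g \right)} = -17 + g + g k$ ($P{\left(k,g \right)} = g + \left(-17 + g k\right) = -17 + g + g k$)
$c{\left(S \right)} = \frac{6 S}{-49 + S}$ ($c{\left(S \right)} = 3 \frac{S + S}{S - 49} = 3 \frac{2 S}{-49 + S} = \frac{6 S}{-49 + S}$)
$\sqrt{251112 + c{\left(P{\left(Y{\left(0,0 \right)},20 \right)} \right)}} = \sqrt{251112 + \frac{6 \left(-17 + 20 + 20 \cdot 0\right)}{-49 + \left(-17 + 20 + 20 \cdot 0\right)}} = \sqrt{251112 + \frac{6 \left(-17 + 20 + 0\right)}{-49 + \left(-17 + 20 + 0\right)}} = \sqrt{251112 + 6 \cdot 3 \frac{1}{-49 + 3}} = \sqrt{251112 + 6 \cdot 3 \frac{1}{-46}} = \sqrt{251112 + 6 \cdot 3 \left(- \frac{1}{46}\right)} = \sqrt{251112 - \frac{9}{23}} = \sqrt{\frac{5775567}{23}} = \frac{\sqrt{132838041}}{23}$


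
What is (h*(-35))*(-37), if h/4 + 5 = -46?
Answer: -264180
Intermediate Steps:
h = -204 (h = -20 + 4*(-46) = -20 - 184 = -204)
(h*(-35))*(-37) = -204*(-35)*(-37) = 7140*(-37) = -264180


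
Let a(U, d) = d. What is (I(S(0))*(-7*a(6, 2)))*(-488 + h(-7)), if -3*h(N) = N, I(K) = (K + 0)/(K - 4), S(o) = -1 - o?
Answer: 20398/15 ≈ 1359.9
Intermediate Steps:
I(K) = K/(-4 + K)
h(N) = -N/3
(I(S(0))*(-7*a(6, 2)))*(-488 + h(-7)) = (((-1 - 1*0)/(-4 + (-1 - 1*0)))*(-7*2))*(-488 - ⅓*(-7)) = (((-1 + 0)/(-4 + (-1 + 0)))*(-14))*(-488 + 7/3) = (-1/(-4 - 1)*(-14))*(-1457/3) = (-1/(-5)*(-14))*(-1457/3) = (-1*(-⅕)*(-14))*(-1457/3) = ((⅕)*(-14))*(-1457/3) = -14/5*(-1457/3) = 20398/15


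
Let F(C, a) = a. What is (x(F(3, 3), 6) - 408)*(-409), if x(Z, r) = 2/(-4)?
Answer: 334153/2 ≈ 1.6708e+5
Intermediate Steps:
x(Z, r) = -½ (x(Z, r) = 2*(-¼) = -½)
(x(F(3, 3), 6) - 408)*(-409) = (-½ - 408)*(-409) = -817/2*(-409) = 334153/2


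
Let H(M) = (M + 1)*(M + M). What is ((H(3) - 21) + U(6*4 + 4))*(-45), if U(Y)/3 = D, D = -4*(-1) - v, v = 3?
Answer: -270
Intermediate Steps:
H(M) = 2*M*(1 + M) (H(M) = (1 + M)*(2*M) = 2*M*(1 + M))
D = 1 (D = -4*(-1) - 1*3 = 4 - 3 = 1)
U(Y) = 3 (U(Y) = 3*1 = 3)
((H(3) - 21) + U(6*4 + 4))*(-45) = ((2*3*(1 + 3) - 21) + 3)*(-45) = ((2*3*4 - 21) + 3)*(-45) = ((24 - 21) + 3)*(-45) = (3 + 3)*(-45) = 6*(-45) = -270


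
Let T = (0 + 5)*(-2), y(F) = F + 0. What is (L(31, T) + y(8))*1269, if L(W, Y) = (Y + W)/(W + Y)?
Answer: 11421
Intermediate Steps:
y(F) = F
T = -10 (T = 5*(-2) = -10)
L(W, Y) = 1 (L(W, Y) = (W + Y)/(W + Y) = 1)
(L(31, T) + y(8))*1269 = (1 + 8)*1269 = 9*1269 = 11421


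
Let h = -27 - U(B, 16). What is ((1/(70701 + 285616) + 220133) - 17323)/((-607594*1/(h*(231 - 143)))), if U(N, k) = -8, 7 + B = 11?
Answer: 60413248044556/108248035649 ≈ 558.10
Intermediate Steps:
B = 4 (B = -7 + 11 = 4)
h = -19 (h = -27 - 1*(-8) = -27 + 8 = -19)
((1/(70701 + 285616) + 220133) - 17323)/((-607594*1/(h*(231 - 143)))) = ((1/(70701 + 285616) + 220133) - 17323)/((-607594*(-1/(19*(231 - 143))))) = ((1/356317 + 220133) - 17323)/((-607594/(88*(-19)))) = ((1/356317 + 220133) - 17323)/((-607594/(-1672))) = (78437130162/356317 - 17323)/((-607594*(-1/1672))) = 72264650771/(356317*(303797/836)) = (72264650771/356317)*(836/303797) = 60413248044556/108248035649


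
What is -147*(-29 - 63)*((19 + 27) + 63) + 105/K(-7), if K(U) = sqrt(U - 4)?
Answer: 1474116 - 105*I*sqrt(11)/11 ≈ 1.4741e+6 - 31.659*I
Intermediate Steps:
K(U) = sqrt(-4 + U)
-147*(-29 - 63)*((19 + 27) + 63) + 105/K(-7) = -147*(-29 - 63)*((19 + 27) + 63) + 105/(sqrt(-4 - 7)) = -(-13524)*(46 + 63) + 105/(sqrt(-11)) = -(-13524)*109 + 105/((I*sqrt(11))) = -147*(-10028) + 105*(-I*sqrt(11)/11) = 1474116 - 105*I*sqrt(11)/11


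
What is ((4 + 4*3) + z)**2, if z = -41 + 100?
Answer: 5625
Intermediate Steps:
z = 59
((4 + 4*3) + z)**2 = ((4 + 4*3) + 59)**2 = ((4 + 12) + 59)**2 = (16 + 59)**2 = 75**2 = 5625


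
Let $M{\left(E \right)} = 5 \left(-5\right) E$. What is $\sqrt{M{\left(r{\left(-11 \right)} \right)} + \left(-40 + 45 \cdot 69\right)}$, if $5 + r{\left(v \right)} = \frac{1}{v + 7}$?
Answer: $\frac{\sqrt{12785}}{2} \approx 56.535$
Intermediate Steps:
$r{\left(v \right)} = -5 + \frac{1}{7 + v}$ ($r{\left(v \right)} = -5 + \frac{1}{v + 7} = -5 + \frac{1}{7 + v}$)
$M{\left(E \right)} = - 25 E$
$\sqrt{M{\left(r{\left(-11 \right)} \right)} + \left(-40 + 45 \cdot 69\right)} = \sqrt{- 25 \frac{-34 - -55}{7 - 11} + \left(-40 + 45 \cdot 69\right)} = \sqrt{- 25 \frac{-34 + 55}{-4} + \left(-40 + 3105\right)} = \sqrt{- 25 \left(\left(- \frac{1}{4}\right) 21\right) + 3065} = \sqrt{\left(-25\right) \left(- \frac{21}{4}\right) + 3065} = \sqrt{\frac{525}{4} + 3065} = \sqrt{\frac{12785}{4}} = \frac{\sqrt{12785}}{2}$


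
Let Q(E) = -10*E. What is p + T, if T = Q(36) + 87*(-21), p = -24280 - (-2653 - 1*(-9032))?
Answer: -32846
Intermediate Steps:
p = -30659 (p = -24280 - (-2653 + 9032) = -24280 - 1*6379 = -24280 - 6379 = -30659)
T = -2187 (T = -10*36 + 87*(-21) = -360 - 1827 = -2187)
p + T = -30659 - 2187 = -32846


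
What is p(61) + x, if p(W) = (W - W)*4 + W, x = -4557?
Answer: -4496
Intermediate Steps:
p(W) = W (p(W) = 0*4 + W = 0 + W = W)
p(61) + x = 61 - 4557 = -4496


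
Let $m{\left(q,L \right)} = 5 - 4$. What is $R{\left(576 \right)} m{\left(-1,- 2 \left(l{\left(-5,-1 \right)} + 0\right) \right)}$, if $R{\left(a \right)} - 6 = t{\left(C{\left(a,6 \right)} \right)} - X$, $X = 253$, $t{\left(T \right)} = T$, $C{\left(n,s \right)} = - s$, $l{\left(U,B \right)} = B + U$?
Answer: $-253$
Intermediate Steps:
$m{\left(q,L \right)} = 1$
$R{\left(a \right)} = -253$ ($R{\left(a \right)} = 6 - 259 = -253$)
$R{\left(576 \right)} m{\left(-1,- 2 \left(l{\left(-5,-1 \right)} + 0\right) \right)} = \left(-253\right) 1 = -253$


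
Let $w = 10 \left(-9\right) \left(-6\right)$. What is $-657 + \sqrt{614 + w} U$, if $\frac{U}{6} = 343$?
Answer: $-657 + 2058 \sqrt{1154} \approx 69255.0$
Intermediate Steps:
$U = 2058$ ($U = 6 \cdot 343 = 2058$)
$w = 540$ ($w = \left(-90\right) \left(-6\right) = 540$)
$-657 + \sqrt{614 + w} U = -657 + \sqrt{614 + 540} \cdot 2058 = -657 + \sqrt{1154} \cdot 2058 = -657 + 2058 \sqrt{1154}$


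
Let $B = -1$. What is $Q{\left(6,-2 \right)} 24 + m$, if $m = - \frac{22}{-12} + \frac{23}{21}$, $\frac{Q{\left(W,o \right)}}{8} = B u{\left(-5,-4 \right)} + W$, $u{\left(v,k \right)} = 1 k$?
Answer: $\frac{26921}{14} \approx 1922.9$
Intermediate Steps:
$u{\left(v,k \right)} = k$
$Q{\left(W,o \right)} = 32 + 8 W$ ($Q{\left(W,o \right)} = 8 \left(\left(-1\right) \left(-4\right) + W\right) = 8 \left(4 + W\right) = 32 + 8 W$)
$m = \frac{41}{14}$ ($m = \left(-22\right) \left(- \frac{1}{12}\right) + 23 \cdot \frac{1}{21} = \frac{11}{6} + \frac{23}{21} = \frac{41}{14} \approx 2.9286$)
$Q{\left(6,-2 \right)} 24 + m = \left(32 + 8 \cdot 6\right) 24 + \frac{41}{14} = \left(32 + 48\right) 24 + \frac{41}{14} = 80 \cdot 24 + \frac{41}{14} = 1920 + \frac{41}{14} = \frac{26921}{14}$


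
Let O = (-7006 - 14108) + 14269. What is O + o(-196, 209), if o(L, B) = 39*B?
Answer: 1306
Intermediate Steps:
O = -6845 (O = -21114 + 14269 = -6845)
O + o(-196, 209) = -6845 + 39*209 = -6845 + 8151 = 1306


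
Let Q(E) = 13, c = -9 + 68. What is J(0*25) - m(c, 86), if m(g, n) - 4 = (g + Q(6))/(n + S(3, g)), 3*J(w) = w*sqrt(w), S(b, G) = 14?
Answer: -118/25 ≈ -4.7200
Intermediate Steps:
J(w) = w**(3/2)/3 (J(w) = (w*sqrt(w))/3 = w**(3/2)/3)
c = 59
m(g, n) = 4 + (13 + g)/(14 + n) (m(g, n) = 4 + (g + 13)/(n + 14) = 4 + (13 + g)/(14 + n))
J(0*25) - m(c, 86) = (0*25)**(3/2)/3 - (69 + 59 + 4*86)/(14 + 86) = 0**(3/2)/3 - (69 + 59 + 344)/100 = (1/3)*0 - 472/100 = 0 - 1*118/25 = 0 - 118/25 = -118/25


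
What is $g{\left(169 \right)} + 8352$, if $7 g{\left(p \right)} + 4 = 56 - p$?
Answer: $\frac{58347}{7} \approx 8335.3$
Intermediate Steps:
$g{\left(p \right)} = \frac{52}{7} - \frac{p}{7}$ ($g{\left(p \right)} = - \frac{4}{7} + \frac{56 - p}{7} = - \frac{4}{7} - \left(-8 + \frac{p}{7}\right) = \frac{52}{7} - \frac{p}{7}$)
$g{\left(169 \right)} + 8352 = \left(\frac{52}{7} - \frac{169}{7}\right) + 8352 = - \frac{117}{7} + 8352 = \frac{58347}{7}$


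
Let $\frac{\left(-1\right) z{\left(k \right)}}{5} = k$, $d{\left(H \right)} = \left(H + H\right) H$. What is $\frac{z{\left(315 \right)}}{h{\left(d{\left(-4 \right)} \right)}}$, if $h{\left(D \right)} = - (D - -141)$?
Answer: $\frac{1575}{173} \approx 9.104$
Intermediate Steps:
$d{\left(H \right)} = 2 H^{2}$ ($d{\left(H \right)} = 2 H H = 2 H^{2}$)
$z{\left(k \right)} = - 5 k$
$h{\left(D \right)} = -141 - D$ ($h{\left(D \right)} = - (D + 141) = - (141 + D) = -141 - D$)
$\frac{z{\left(315 \right)}}{h{\left(d{\left(-4 \right)} \right)}} = \frac{\left(-5\right) 315}{-141 - 2 \left(-4\right)^{2}} = - \frac{1575}{-141 - 2 \cdot 16} = - \frac{1575}{-141 - 32} = - \frac{1575}{-173} = \left(-1575\right) \left(- \frac{1}{173}\right) = \frac{1575}{173}$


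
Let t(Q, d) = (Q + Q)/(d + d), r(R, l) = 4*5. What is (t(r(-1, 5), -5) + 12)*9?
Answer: 72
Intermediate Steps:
r(R, l) = 20
t(Q, d) = Q/d (t(Q, d) = (2*Q)/((2*d)) = (2*Q)*(1/(2*d)) = Q/d)
(t(r(-1, 5), -5) + 12)*9 = (20/(-5) + 12)*9 = (20*(-⅕) + 12)*9 = (-4 + 12)*9 = 8*9 = 72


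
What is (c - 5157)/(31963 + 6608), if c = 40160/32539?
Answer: -167763463/1255061769 ≈ -0.13367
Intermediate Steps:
c = 40160/32539 (c = 40160*(1/32539) = 40160/32539 ≈ 1.2342)
(c - 5157)/(31963 + 6608) = (40160/32539 - 5157)/(31963 + 6608) = -167763463/32539/38571 = -167763463/32539*1/38571 = -167763463/1255061769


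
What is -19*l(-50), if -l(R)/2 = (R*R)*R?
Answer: -4750000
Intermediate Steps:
l(R) = -2*R**3 (l(R) = -2*R*R*R = -2*R**2*R = -2*R**3)
-19*l(-50) = -(-38)*(-50)**3 = -(-38)*(-125000) = -19*250000 = -4750000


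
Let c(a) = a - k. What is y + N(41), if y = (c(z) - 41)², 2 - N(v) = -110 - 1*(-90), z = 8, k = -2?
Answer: 983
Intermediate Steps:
c(a) = 2 + a (c(a) = a - 1*(-2) = a + 2 = 2 + a)
N(v) = 22 (N(v) = 2 - (-110 - 1*(-90)) = 2 - (-110 + 90) = 2 - 1*(-20) = 2 + 20 = 22)
y = 961 (y = ((2 + 8) - 41)² = (10 - 41)² = (-31)² = 961)
y + N(41) = 961 + 22 = 983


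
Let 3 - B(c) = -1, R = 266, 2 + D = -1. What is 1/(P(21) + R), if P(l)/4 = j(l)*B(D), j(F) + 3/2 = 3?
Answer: 1/290 ≈ 0.0034483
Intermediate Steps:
D = -3 (D = -2 - 1 = -3)
B(c) = 4 (B(c) = 3 - 1*(-1) = 3 + 1 = 4)
j(F) = 3/2 (j(F) = -3/2 + 3 = 3/2)
P(l) = 24 (P(l) = 4*((3/2)*4) = 4*6 = 24)
1/(P(21) + R) = 1/(24 + 266) = 1/290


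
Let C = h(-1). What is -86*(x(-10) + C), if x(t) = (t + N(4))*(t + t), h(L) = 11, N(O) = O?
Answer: -11266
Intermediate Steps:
C = 11
x(t) = 2*t*(4 + t) (x(t) = (t + 4)*(t + t) = (4 + t)*(2*t) = 2*t*(4 + t))
-86*(x(-10) + C) = -86*(2*(-10)*(4 - 10) + 11) = -86*(2*(-10)*(-6) + 11) = -86*(120 + 11) = -86*131 = -11266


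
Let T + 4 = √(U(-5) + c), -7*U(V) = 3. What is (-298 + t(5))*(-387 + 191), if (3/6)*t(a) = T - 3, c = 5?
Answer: 61152 - 224*√14 ≈ 60314.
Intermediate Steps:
U(V) = -3/7 (U(V) = -⅐*3 = -3/7)
T = -4 + 4*√14/7 (T = -4 + √(-3/7 + 5) = -4 + √(32/7) = -4 + 4*√14/7 ≈ -1.8619)
t(a) = -14 + 8*√14/7 (t(a) = 2*((-4 + 4*√14/7) - 3) = 2*(-7 + 4*√14/7) = -14 + 8*√14/7)
(-298 + t(5))*(-387 + 191) = (-298 + (-14 + 8*√14/7))*(-387 + 191) = (-312 + 8*√14/7)*(-196) = 61152 - 224*√14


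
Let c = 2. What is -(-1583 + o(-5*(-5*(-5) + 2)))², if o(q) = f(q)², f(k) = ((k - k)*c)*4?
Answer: -2505889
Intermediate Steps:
f(k) = 0 (f(k) = ((k - k)*2)*4 = (0*2)*4 = 0*4 = 0)
o(q) = 0 (o(q) = 0² = 0)
-(-1583 + o(-5*(-5*(-5) + 2)))² = -(-1583 + 0)² = -1*(-1583)² = -1*2505889 = -2505889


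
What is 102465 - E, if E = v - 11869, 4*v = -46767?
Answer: 504103/4 ≈ 1.2603e+5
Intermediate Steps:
v = -46767/4 (v = (¼)*(-46767) = -46767/4 ≈ -11692.)
E = -94243/4 (E = -46767/4 - 11869 = -94243/4 ≈ -23561.)
102465 - E = 102465 - 1*(-94243/4) = 102465 + 94243/4 = 504103/4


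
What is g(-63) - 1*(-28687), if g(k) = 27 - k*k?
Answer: 24745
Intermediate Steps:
g(k) = 27 - k**2
g(-63) - 1*(-28687) = (27 - 1*(-63)**2) - 1*(-28687) = (27 - 1*3969) + 28687 = (27 - 3969) + 28687 = -3942 + 28687 = 24745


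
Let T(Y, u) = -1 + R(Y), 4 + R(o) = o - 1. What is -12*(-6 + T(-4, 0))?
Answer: 192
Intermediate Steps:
R(o) = -5 + o (R(o) = -4 + (o - 1) = -4 + (-1 + o) = -5 + o)
T(Y, u) = -6 + Y (T(Y, u) = -1 + (-5 + Y) = -6 + Y)
-12*(-6 + T(-4, 0)) = -12*(-6 + (-6 - 4)) = -12*(-6 - 10) = -12*(-16) = 192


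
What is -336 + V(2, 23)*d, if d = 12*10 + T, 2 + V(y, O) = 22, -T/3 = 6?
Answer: 1704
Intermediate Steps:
T = -18 (T = -3*6 = -18)
V(y, O) = 20 (V(y, O) = -2 + 22 = 20)
d = 102 (d = 12*10 - 18 = 120 - 18 = 102)
-336 + V(2, 23)*d = -336 + 20*102 = -336 + 2040 = 1704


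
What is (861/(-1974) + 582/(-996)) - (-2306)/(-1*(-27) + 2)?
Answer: 8880257/113129 ≈ 78.497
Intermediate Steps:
(861/(-1974) + 582/(-996)) - (-2306)/(-1*(-27) + 2) = (861*(-1/1974) + 582*(-1/996)) - (-2306)/(27 + 2) = (-41/94 - 97/166) - (-2306)/29 = -3981/3901 - (-2306)/29 = -3981/3901 - 1*(-2306/29) = -3981/3901 + 2306/29 = 8880257/113129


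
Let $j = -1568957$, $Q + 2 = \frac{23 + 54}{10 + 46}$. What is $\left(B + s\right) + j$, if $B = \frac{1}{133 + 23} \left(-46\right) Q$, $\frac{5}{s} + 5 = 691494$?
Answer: $- \frac{676987820826797}{431489136} \approx -1.569 \cdot 10^{6}$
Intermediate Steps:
$s = \frac{5}{691489}$ ($s = \frac{5}{-5 + 691494} = \frac{5}{691489} \approx 7.2308 \cdot 10^{-6}$)
$Q = - \frac{5}{8}$ ($Q = -2 + \frac{23 + 54}{10 + 46} = -2 + \frac{77}{56} = -2 + 77 \cdot \frac{1}{56} = -2 + \frac{11}{8} = - \frac{5}{8} \approx -0.625$)
$B = \frac{115}{624}$ ($B = \frac{1}{133 + 23} \left(-46\right) \left(- \frac{5}{8}\right) = \frac{1}{156} \left(-46\right) \left(- \frac{5}{8}\right) = \left(- \frac{23}{78}\right) \left(- \frac{5}{8}\right) = \frac{115}{624} \approx 0.18429$)
$\left(B + s\right) + j = \left(\frac{115}{624} + \frac{5}{691489}\right) - 1568957 = \frac{79524355}{431489136} - 1568957 = - \frac{676987820826797}{431489136}$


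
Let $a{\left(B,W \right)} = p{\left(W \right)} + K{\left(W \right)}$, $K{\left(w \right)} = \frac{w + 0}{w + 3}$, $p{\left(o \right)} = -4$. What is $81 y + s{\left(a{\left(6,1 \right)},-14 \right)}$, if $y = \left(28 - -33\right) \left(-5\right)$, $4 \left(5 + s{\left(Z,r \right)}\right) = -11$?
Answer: $- \frac{98851}{4} \approx -24713.0$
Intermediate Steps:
$K{\left(w \right)} = \frac{w}{3 + w}$
$a{\left(B,W \right)} = -4 + \frac{W}{3 + W}$
$s{\left(Z,r \right)} = - \frac{31}{4}$ ($s{\left(Z,r \right)} = -5 + \frac{1}{4} \left(-11\right) = -5 - \frac{11}{4} = - \frac{31}{4}$)
$y = -305$ ($y = \left(28 + 33\right) \left(-5\right) = 61 \left(-5\right) = -305$)
$81 y + s{\left(a{\left(6,1 \right)},-14 \right)} = 81 \left(-305\right) - \frac{31}{4} = -24705 - \frac{31}{4} = - \frac{98851}{4}$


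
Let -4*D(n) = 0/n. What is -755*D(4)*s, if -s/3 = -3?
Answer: 0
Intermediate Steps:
D(n) = 0 (D(n) = -0/n = -¼*0 = 0)
s = 9 (s = -3*(-3) = 9)
-755*D(4)*s = -0*9 = -755*0 = 0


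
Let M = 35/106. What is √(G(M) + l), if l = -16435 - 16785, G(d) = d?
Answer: I*√373256210/106 ≈ 182.26*I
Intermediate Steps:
M = 35/106 (M = 35*(1/106) = 35/106 ≈ 0.33019)
l = -33220
√(G(M) + l) = √(35/106 - 33220) = √(-3521285/106) = I*√373256210/106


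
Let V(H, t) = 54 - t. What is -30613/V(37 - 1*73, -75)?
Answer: -30613/129 ≈ -237.31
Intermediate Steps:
-30613/V(37 - 1*73, -75) = -30613/(54 - 1*(-75)) = -30613/(54 + 75) = -30613/129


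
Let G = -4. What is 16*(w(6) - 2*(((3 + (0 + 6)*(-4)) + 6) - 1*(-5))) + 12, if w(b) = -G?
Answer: 396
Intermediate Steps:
w(b) = 4 (w(b) = -1*(-4) = 4)
16*(w(6) - 2*(((3 + (0 + 6)*(-4)) + 6) - 1*(-5))) + 12 = 16*(4 - 2*(((3 + (0 + 6)*(-4)) + 6) - 1*(-5))) + 12 = 16*(4 - 2*(((3 + 6*(-4)) + 6) + 5)) + 12 = 16*(4 - 2*(((3 - 24) + 6) + 5)) + 12 = 16*(4 - 2*((-21 + 6) + 5)) + 12 = 16*(4 - 2*(-15 + 5)) + 12 = 16*(4 - 2*(-10)) + 12 = 16*(4 + 20) + 12 = 16*24 + 12 = 384 + 12 = 396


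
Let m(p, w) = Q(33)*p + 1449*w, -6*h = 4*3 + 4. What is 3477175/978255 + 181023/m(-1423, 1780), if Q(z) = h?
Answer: 5495208407059/1516108207644 ≈ 3.6245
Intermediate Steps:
h = -8/3 (h = -(4*3 + 4)/6 = -(12 + 4)/6 = -1/6*16 = -8/3 ≈ -2.6667)
Q(z) = -8/3
m(p, w) = 1449*w - 8*p/3 (m(p, w) = -8*p/3 + 1449*w = 1449*w - 8*p/3)
3477175/978255 + 181023/m(-1423, 1780) = 3477175/978255 + 181023/(1449*1780 - 8/3*(-1423)) = 3477175*(1/978255) + 181023/(2579220 + 11384/3) = 695435/195651 + 181023/(7749044/3) = 695435/195651 + 181023*(3/7749044) = 695435/195651 + 543069/7749044 = 5495208407059/1516108207644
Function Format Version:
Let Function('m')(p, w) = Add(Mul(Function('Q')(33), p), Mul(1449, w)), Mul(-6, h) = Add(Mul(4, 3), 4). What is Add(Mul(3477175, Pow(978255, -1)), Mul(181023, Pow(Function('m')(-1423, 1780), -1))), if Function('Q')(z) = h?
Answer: Rational(5495208407059, 1516108207644) ≈ 3.6245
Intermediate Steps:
h = Rational(-8, 3) (h = Mul(Rational(-1, 6), Add(Mul(4, 3), 4)) = Mul(Rational(-1, 6), Add(12, 4)) = Mul(Rational(-1, 6), 16) = Rational(-8, 3) ≈ -2.6667)
Function('Q')(z) = Rational(-8, 3)
Function('m')(p, w) = Add(Mul(1449, w), Mul(Rational(-8, 3), p)) (Function('m')(p, w) = Add(Mul(Rational(-8, 3), p), Mul(1449, w)) = Add(Mul(1449, w), Mul(Rational(-8, 3), p)))
Add(Mul(3477175, Pow(978255, -1)), Mul(181023, Pow(Function('m')(-1423, 1780), -1))) = Add(Mul(3477175, Pow(978255, -1)), Mul(181023, Pow(Add(Mul(1449, 1780), Mul(Rational(-8, 3), -1423)), -1))) = Add(Mul(3477175, Rational(1, 978255)), Mul(181023, Pow(Add(2579220, Rational(11384, 3)), -1))) = Add(Rational(695435, 195651), Mul(181023, Pow(Rational(7749044, 3), -1))) = Add(Rational(695435, 195651), Mul(181023, Rational(3, 7749044))) = Add(Rational(695435, 195651), Rational(543069, 7749044)) = Rational(5495208407059, 1516108207644)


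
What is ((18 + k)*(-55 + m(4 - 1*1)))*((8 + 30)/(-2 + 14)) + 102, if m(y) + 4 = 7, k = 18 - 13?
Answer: -11056/3 ≈ -3685.3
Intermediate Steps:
k = 5
m(y) = 3 (m(y) = -4 + 7 = 3)
((18 + k)*(-55 + m(4 - 1*1)))*((8 + 30)/(-2 + 14)) + 102 = ((18 + 5)*(-55 + 3))*((8 + 30)/(-2 + 14)) + 102 = (23*(-52))*(38/12) + 102 = -45448/12 + 102 = -1196*19/6 + 102 = -11362/3 + 102 = -11056/3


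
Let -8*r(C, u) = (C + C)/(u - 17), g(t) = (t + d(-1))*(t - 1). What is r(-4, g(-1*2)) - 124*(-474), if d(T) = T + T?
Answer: 293879/5 ≈ 58776.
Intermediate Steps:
d(T) = 2*T
g(t) = (-1 + t)*(-2 + t) (g(t) = (t + 2*(-1))*(t - 1) = (t - 2)*(-1 + t) = (-2 + t)*(-1 + t) = (-1 + t)*(-2 + t))
r(C, u) = -C/(4*(-17 + u)) (r(C, u) = -(C + C)/(8*(u - 17)) = -2*C/(8*(-17 + u)) = -C/(4*(-17 + u)))
r(-4, g(-1*2)) - 124*(-474) = -1*(-4)/(-68 + 4*(2 + (-1*2)² - (-3)*2)) - 124*(-474) = -1*(-4)/(-68 + 4*(2 + (-2)² - 3*(-2))) + 58776 = -1*(-4)/(-68 + 4*(2 + 4 + 6)) + 58776 = -1*(-4)/(-68 + 4*12) + 58776 = -1*(-4)/(-68 + 48) + 58776 = -1*(-4)/(-20) + 58776 = -1*(-4)*(-1/20) + 58776 = -⅕ + 58776 = 293879/5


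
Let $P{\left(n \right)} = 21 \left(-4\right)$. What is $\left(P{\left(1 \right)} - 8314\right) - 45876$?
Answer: $-54274$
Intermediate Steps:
$P{\left(n \right)} = -84$
$\left(P{\left(1 \right)} - 8314\right) - 45876 = \left(-84 - 8314\right) - 45876 = -8398 - 45876 = -54274$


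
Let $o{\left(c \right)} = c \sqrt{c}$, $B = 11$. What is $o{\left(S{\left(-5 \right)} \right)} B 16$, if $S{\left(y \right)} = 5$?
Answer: $880 \sqrt{5} \approx 1967.7$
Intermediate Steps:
$o{\left(c \right)} = c^{\frac{3}{2}}$
$o{\left(S{\left(-5 \right)} \right)} B 16 = 5^{\frac{3}{2}} \cdot 11 \cdot 16 = 5 \sqrt{5} \cdot 11 \cdot 16 = 55 \sqrt{5} \cdot 16 = 880 \sqrt{5}$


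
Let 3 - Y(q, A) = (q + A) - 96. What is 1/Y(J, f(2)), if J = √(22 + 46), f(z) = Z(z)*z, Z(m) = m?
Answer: 95/8957 + 2*√17/8957 ≈ 0.011527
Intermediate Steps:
f(z) = z² (f(z) = z*z = z²)
J = 2*√17 (J = √68 = 2*√17 ≈ 8.2462)
Y(q, A) = 99 - A - q (Y(q, A) = 3 - ((q + A) - 96) = 3 - ((A + q) - 96) = 3 - (-96 + A + q) = 3 + (96 - A - q) = 99 - A - q)
1/Y(J, f(2)) = 1/(99 - 1*2² - 2*√17) = 1/(99 - 1*4 - 2*√17) = 1/(99 - 4 - 2*√17) = 1/(95 - 2*√17)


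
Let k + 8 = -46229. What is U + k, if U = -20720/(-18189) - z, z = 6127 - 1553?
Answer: -924180559/18189 ≈ -50810.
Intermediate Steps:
z = 4574
k = -46237 (k = -8 - 46229 = -46237)
U = -83175766/18189 (U = -20720/(-18189) - 1*4574 = -20720*(-1/18189) - 4574 = 20720/18189 - 4574 = -83175766/18189 ≈ -4572.9)
U + k = -83175766/18189 - 46237 = -924180559/18189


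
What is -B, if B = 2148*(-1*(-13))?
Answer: -27924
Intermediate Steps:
B = 27924 (B = 2148*13 = 27924)
-B = -1*27924 = -27924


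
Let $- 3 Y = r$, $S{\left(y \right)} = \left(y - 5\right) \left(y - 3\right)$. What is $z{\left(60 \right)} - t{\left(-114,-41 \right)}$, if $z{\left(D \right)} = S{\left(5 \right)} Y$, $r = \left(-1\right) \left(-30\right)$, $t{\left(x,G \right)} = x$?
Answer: $114$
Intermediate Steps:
$S{\left(y \right)} = \left(-5 + y\right) \left(-3 + y\right)$
$r = 30$
$Y = -10$ ($Y = \left(- \frac{1}{3}\right) 30 = -10$)
$z{\left(D \right)} = 0$ ($z{\left(D \right)} = \left(15 + 5^{2} - 40\right) \left(-10\right) = \left(15 + 25 - 40\right) \left(-10\right) = 0 \left(-10\right) = 0$)
$z{\left(60 \right)} - t{\left(-114,-41 \right)} = 0 - -114 = 0 + 114 = 114$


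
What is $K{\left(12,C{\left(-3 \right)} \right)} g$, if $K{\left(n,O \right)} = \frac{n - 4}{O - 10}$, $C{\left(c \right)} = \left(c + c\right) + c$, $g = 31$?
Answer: $- \frac{248}{19} \approx -13.053$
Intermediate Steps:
$C{\left(c \right)} = 3 c$ ($C{\left(c \right)} = 2 c + c = 3 c$)
$K{\left(n,O \right)} = \frac{-4 + n}{-10 + O}$
$K{\left(12,C{\left(-3 \right)} \right)} g = \frac{-4 + 12}{-10 + 3 \left(-3\right)} 31 = \frac{1}{-10 - 9} \cdot 8 \cdot 31 = \frac{1}{-19} \cdot 8 \cdot 31 = \left(- \frac{1}{19}\right) 8 \cdot 31 = \left(- \frac{8}{19}\right) 31 = - \frac{248}{19}$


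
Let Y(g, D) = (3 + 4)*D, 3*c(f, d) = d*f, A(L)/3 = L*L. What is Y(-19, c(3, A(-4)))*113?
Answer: 37968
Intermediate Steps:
A(L) = 3*L**2 (A(L) = 3*(L*L) = 3*L**2)
c(f, d) = d*f/3 (c(f, d) = (d*f)/3 = d*f/3)
Y(g, D) = 7*D
Y(-19, c(3, A(-4)))*113 = (7*((1/3)*(3*(-4)**2)*3))*113 = (7*((1/3)*(3*16)*3))*113 = (7*((1/3)*48*3))*113 = (7*48)*113 = 336*113 = 37968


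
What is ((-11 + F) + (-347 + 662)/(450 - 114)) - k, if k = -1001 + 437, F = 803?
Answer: 21711/16 ≈ 1356.9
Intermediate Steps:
k = -564
((-11 + F) + (-347 + 662)/(450 - 114)) - k = ((-11 + 803) + (-347 + 662)/(450 - 114)) - 1*(-564) = (792 + 315/336) + 564 = (792 + 315*(1/336)) + 564 = (792 + 15/16) + 564 = 12687/16 + 564 = 21711/16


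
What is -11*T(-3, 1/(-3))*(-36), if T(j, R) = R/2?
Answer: -66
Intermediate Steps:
T(j, R) = R/2 (T(j, R) = R*(1/2) = R/2)
-11*T(-3, 1/(-3))*(-36) = -11/(2*(-3))*(-36) = -11*(-1)/(2*3)*(-36) = -11*(-1/6)*(-36) = (11/6)*(-36) = -66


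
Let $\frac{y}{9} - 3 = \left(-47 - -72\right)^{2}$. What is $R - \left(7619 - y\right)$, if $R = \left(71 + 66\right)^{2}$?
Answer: $16802$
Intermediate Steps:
$y = 5652$ ($y = 27 + 9 \left(-47 - -72\right)^{2} = 27 + 9 \left(-47 + 72\right)^{2} = 27 + 9 \cdot 25^{2} = 27 + 9 \cdot 625 = 27 + 5625 = 5652$)
$R = 18769$ ($R = 137^{2} = 18769$)
$R - \left(7619 - y\right) = 18769 - \left(7619 - 5652\right) = 18769 - 1967 = 16802$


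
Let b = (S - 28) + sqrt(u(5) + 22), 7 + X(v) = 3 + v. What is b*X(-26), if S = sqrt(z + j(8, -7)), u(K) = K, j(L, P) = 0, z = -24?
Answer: 840 - 90*sqrt(3) - 60*I*sqrt(6) ≈ 684.12 - 146.97*I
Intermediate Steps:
X(v) = -4 + v (X(v) = -7 + (3 + v) = -4 + v)
S = 2*I*sqrt(6) (S = sqrt(-24 + 0) = sqrt(-24) = 2*I*sqrt(6) ≈ 4.899*I)
b = -28 + 3*sqrt(3) + 2*I*sqrt(6) (b = (2*I*sqrt(6) - 28) + sqrt(5 + 22) = (-28 + 2*I*sqrt(6)) + sqrt(27) = (-28 + 2*I*sqrt(6)) + 3*sqrt(3) = -28 + 3*sqrt(3) + 2*I*sqrt(6) ≈ -22.804 + 4.899*I)
b*X(-26) = (-28 + 3*sqrt(3) + 2*I*sqrt(6))*(-4 - 26) = (-28 + 3*sqrt(3) + 2*I*sqrt(6))*(-30) = 840 - 90*sqrt(3) - 60*I*sqrt(6)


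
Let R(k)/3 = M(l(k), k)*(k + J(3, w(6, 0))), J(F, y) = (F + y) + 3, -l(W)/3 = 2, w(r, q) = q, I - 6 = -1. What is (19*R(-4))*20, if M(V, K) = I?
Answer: 11400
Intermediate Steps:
I = 5 (I = 6 - 1 = 5)
l(W) = -6 (l(W) = -3*2 = -6)
M(V, K) = 5
J(F, y) = 3 + F + y
R(k) = 90 + 15*k (R(k) = 3*(5*(k + (3 + 3 + 0))) = 3*(5*(k + 6)) = 3*(5*(6 + k)) = 3*(30 + 5*k) = 90 + 15*k)
(19*R(-4))*20 = (19*(90 + 15*(-4)))*20 = (19*(90 - 60))*20 = (19*30)*20 = 570*20 = 11400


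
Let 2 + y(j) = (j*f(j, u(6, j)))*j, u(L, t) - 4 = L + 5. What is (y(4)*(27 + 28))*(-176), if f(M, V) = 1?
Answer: -135520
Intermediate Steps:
u(L, t) = 9 + L (u(L, t) = 4 + (L + 5) = 4 + (5 + L) = 9 + L)
y(j) = -2 + j² (y(j) = -2 + (j*1)*j = -2 + j*j = -2 + j²)
(y(4)*(27 + 28))*(-176) = ((-2 + 4²)*(27 + 28))*(-176) = ((-2 + 16)*55)*(-176) = (14*55)*(-176) = 770*(-176) = -135520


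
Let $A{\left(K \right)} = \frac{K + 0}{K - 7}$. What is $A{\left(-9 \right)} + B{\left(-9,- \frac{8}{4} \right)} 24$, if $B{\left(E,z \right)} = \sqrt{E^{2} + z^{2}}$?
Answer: $\frac{9}{16} + 24 \sqrt{85} \approx 221.83$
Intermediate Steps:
$A{\left(K \right)} = \frac{K}{-7 + K}$
$A{\left(-9 \right)} + B{\left(-9,- \frac{8}{4} \right)} 24 = - \frac{9}{-7 - 9} + \sqrt{\left(-9\right)^{2} + \left(- \frac{8}{4}\right)^{2}} \cdot 24 = - \frac{9}{-16} + \sqrt{81 + \left(\left(-8\right) \frac{1}{4}\right)^{2}} \cdot 24 = \left(-9\right) \left(- \frac{1}{16}\right) + \sqrt{81 + \left(-2\right)^{2}} \cdot 24 = \frac{9}{16} + \sqrt{81 + 4} \cdot 24 = \frac{9}{16} + \sqrt{85} \cdot 24 = \frac{9}{16} + 24 \sqrt{85}$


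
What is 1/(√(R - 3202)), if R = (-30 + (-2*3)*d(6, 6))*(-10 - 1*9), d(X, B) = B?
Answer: -I*√487/974 ≈ -0.022657*I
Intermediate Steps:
R = 1254 (R = (-30 - 2*3*6)*(-10 - 1*9) = (-30 - 6*6)*(-10 - 9) = (-30 - 36)*(-19) = -66*(-19) = 1254)
1/(√(R - 3202)) = 1/(√(1254 - 3202)) = 1/(√(-1948)) = 1/(2*I*√487) = -I*√487/974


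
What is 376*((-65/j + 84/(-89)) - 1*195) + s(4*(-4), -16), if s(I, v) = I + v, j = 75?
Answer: -98833712/1335 ≈ -74033.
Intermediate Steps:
376*((-65/j + 84/(-89)) - 1*195) + s(4*(-4), -16) = 376*((-65/75 + 84/(-89)) - 1*195) + (4*(-4) - 16) = 376*((-65*1/75 + 84*(-1/89)) - 195) + (-16 - 16) = 376*((-13/15 - 84/89) - 195) - 32 = 376*(-2417/1335 - 195) - 32 = 376*(-262742/1335) - 32 = -98790992/1335 - 32 = -98833712/1335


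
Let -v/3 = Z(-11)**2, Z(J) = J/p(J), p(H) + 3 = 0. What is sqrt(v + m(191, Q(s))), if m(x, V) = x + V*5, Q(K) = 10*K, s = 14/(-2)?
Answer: I*sqrt(1794)/3 ≈ 14.119*I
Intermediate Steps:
p(H) = -3 (p(H) = -3 + 0 = -3)
s = -7 (s = 14*(-1/2) = -7)
m(x, V) = x + 5*V
Z(J) = -J/3 (Z(J) = J/(-3) = J*(-1/3) = -J/3)
v = -121/3 (v = -3*(-1/3*(-11))**2 = -3*(11/3)**2 = -3*121/9 = -121/3 ≈ -40.333)
sqrt(v + m(191, Q(s))) = sqrt(-121/3 + (191 + 5*(10*(-7)))) = sqrt(-121/3 + (191 + 5*(-70))) = sqrt(-121/3 + (191 - 350)) = sqrt(-121/3 - 159) = sqrt(-598/3) = I*sqrt(1794)/3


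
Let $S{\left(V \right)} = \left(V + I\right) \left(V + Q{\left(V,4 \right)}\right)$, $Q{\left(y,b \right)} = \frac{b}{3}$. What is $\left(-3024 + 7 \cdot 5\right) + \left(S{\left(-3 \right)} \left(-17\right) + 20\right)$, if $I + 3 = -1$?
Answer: $- \frac{9502}{3} \approx -3167.3$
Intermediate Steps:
$Q{\left(y,b \right)} = \frac{b}{3}$ ($Q{\left(y,b \right)} = b \frac{1}{3} = \frac{b}{3}$)
$I = -4$ ($I = -3 - 1 = -4$)
$S{\left(V \right)} = \left(-4 + V\right) \left(\frac{4}{3} + V\right)$ ($S{\left(V \right)} = \left(V - 4\right) \left(V + \frac{1}{3} \cdot 4\right) = \left(-4 + V\right) \left(V + \frac{4}{3}\right) = \left(-4 + V\right) \left(\frac{4}{3} + V\right)$)
$\left(-3024 + 7 \cdot 5\right) + \left(S{\left(-3 \right)} \left(-17\right) + 20\right) = \left(-3024 + 7 \cdot 5\right) + \left(\left(- \frac{16}{3} + \left(-3\right)^{2} - -8\right) \left(-17\right) + 20\right) = \left(-3024 + 35\right) + \left(\left(- \frac{16}{3} + 9 + 8\right) \left(-17\right) + 20\right) = -2989 + \left(\frac{35}{3} \left(-17\right) + 20\right) = -2989 + \left(- \frac{595}{3} + 20\right) = -2989 - \frac{535}{3} = - \frac{9502}{3}$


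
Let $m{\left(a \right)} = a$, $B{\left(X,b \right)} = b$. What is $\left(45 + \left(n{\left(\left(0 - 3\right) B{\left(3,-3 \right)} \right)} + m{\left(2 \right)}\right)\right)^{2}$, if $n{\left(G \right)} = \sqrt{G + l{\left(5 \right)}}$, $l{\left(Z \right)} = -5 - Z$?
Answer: $\left(47 + i\right)^{2} \approx 2208.0 + 94.0 i$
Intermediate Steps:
$n{\left(G \right)} = \sqrt{-10 + G}$ ($n{\left(G \right)} = \sqrt{G - 10} = \sqrt{-10 + G}$)
$\left(45 + \left(n{\left(\left(0 - 3\right) B{\left(3,-3 \right)} \right)} + m{\left(2 \right)}\right)\right)^{2} = \left(45 + \left(\sqrt{-10 + \left(0 - 3\right) \left(-3\right)} + 2\right)\right)^{2} = \left(45 + \left(\sqrt{-10 - -9} + 2\right)\right)^{2} = \left(45 + \left(\sqrt{-10 + 9} + 2\right)\right)^{2} = \left(45 + \left(\sqrt{-1} + 2\right)\right)^{2} = \left(45 + \left(i + 2\right)\right)^{2} = \left(45 + \left(2 + i\right)\right)^{2} = \left(47 + i\right)^{2}$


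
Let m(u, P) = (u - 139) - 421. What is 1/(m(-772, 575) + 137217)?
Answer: 1/135885 ≈ 7.3592e-6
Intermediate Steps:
m(u, P) = -560 + u (m(u, P) = (-139 + u) - 421 = -560 + u)
1/(m(-772, 575) + 137217) = 1/((-560 - 772) + 137217) = 1/(-1332 + 137217) = 1/135885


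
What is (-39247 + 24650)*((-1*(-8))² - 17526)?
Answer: 254892814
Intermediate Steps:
(-39247 + 24650)*((-1*(-8))² - 17526) = -14597*(8² - 17526) = -14597*(64 - 17526) = -14597*(-17462) = 254892814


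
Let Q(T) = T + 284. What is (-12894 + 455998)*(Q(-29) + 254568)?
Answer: 112913090592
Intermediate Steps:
Q(T) = 284 + T
(-12894 + 455998)*(Q(-29) + 254568) = (-12894 + 455998)*((284 - 29) + 254568) = 443104*(255 + 254568) = 443104*254823 = 112913090592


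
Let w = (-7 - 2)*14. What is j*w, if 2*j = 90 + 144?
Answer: -14742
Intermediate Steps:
w = -126 (w = -9*14 = -126)
j = 117 (j = (90 + 144)/2 = (1/2)*234 = 117)
j*w = 117*(-126) = -14742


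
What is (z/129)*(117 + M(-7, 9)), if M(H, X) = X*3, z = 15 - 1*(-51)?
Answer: 3168/43 ≈ 73.674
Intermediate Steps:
z = 66 (z = 15 + 51 = 66)
M(H, X) = 3*X
(z/129)*(117 + M(-7, 9)) = (66/129)*(117 + 3*9) = (66*(1/129))*(117 + 27) = (22/43)*144 = 3168/43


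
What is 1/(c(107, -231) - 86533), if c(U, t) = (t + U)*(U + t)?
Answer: -1/71157 ≈ -1.4053e-5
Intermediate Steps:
c(U, t) = (U + t)² (c(U, t) = (U + t)*(U + t) = (U + t)²)
1/(c(107, -231) - 86533) = 1/((107 - 231)² - 86533) = 1/((-124)² - 86533) = 1/(15376 - 86533) = 1/(-71157) = -1/71157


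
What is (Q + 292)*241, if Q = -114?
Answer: 42898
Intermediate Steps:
(Q + 292)*241 = (-114 + 292)*241 = 178*241 = 42898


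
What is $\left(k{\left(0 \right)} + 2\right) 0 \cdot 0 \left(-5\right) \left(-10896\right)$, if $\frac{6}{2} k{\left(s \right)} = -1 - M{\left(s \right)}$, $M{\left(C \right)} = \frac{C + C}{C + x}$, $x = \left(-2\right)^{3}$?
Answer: $0$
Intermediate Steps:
$x = -8$
$M{\left(C \right)} = \frac{2 C}{-8 + C}$ ($M{\left(C \right)} = \frac{C + C}{C - 8} = \frac{2 C}{-8 + C}$)
$k{\left(s \right)} = - \frac{1}{3} - \frac{2 s}{3 \left(-8 + s\right)}$ ($k{\left(s \right)} = \frac{-1 - \frac{2 s}{-8 + s}}{3} = - \frac{1}{3} - \frac{2 s}{3 \left(-8 + s\right)}$)
$\left(k{\left(0 \right)} + 2\right) 0 \cdot 0 \left(-5\right) \left(-10896\right) = \left(\frac{\frac{8}{3} - 0}{-8 + 0} + 2\right) 0 \cdot 0 \left(-5\right) \left(-10896\right) = \left(\frac{\frac{8}{3} + 0}{-8} + 2\right) 0 \cdot 0 \left(-5\right) \left(-10896\right) = \left(\left(- \frac{1}{8}\right) \frac{8}{3} + 2\right) 0 \cdot 0 \left(-5\right) \left(-10896\right) = \left(- \frac{1}{3} + 2\right) 0 \cdot 0 \left(-5\right) \left(-10896\right) = \frac{5}{3} \cdot 0 \cdot 0 \left(-5\right) \left(-10896\right) = 0 \cdot 0 \left(-5\right) \left(-10896\right) = 0 \left(-5\right) \left(-10896\right) = 0 \left(-10896\right) = 0$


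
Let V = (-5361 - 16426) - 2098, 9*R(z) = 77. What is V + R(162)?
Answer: -214888/9 ≈ -23876.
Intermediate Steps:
R(z) = 77/9 (R(z) = (⅑)*77 = 77/9)
V = -23885 (V = -21787 - 2098 = -23885)
V + R(162) = -23885 + 77/9 = -214888/9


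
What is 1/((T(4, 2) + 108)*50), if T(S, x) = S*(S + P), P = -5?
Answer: 1/5200 ≈ 0.00019231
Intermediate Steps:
T(S, x) = S*(-5 + S) (T(S, x) = S*(S - 5) = S*(-5 + S))
1/((T(4, 2) + 108)*50) = 1/((4*(-5 + 4) + 108)*50) = 1/((4*(-1) + 108)*50) = 1/((-4 + 108)*50) = 1/(104*50) = 1/5200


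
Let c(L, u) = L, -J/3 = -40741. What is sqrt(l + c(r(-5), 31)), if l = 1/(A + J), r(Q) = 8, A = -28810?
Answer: sqrt(69808001965)/93413 ≈ 2.8284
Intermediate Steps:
J = 122223 (J = -3*(-40741) = 122223)
l = 1/93413 (l = 1/(-28810 + 122223) = 1/93413 ≈ 1.0705e-5)
sqrt(l + c(r(-5), 31)) = sqrt(1/93413 + 8) = sqrt(747305/93413) = sqrt(69808001965)/93413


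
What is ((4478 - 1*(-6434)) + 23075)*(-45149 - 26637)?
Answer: -2439790782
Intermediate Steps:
((4478 - 1*(-6434)) + 23075)*(-45149 - 26637) = ((4478 + 6434) + 23075)*(-71786) = (10912 + 23075)*(-71786) = 33987*(-71786) = -2439790782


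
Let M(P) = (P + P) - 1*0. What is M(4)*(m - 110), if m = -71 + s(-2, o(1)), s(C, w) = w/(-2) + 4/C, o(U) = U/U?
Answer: -1468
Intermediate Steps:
o(U) = 1
s(C, w) = 4/C - w/2 (s(C, w) = w*(-1/2) + 4/C = -w/2 + 4/C = 4/C - w/2)
m = -147/2 (m = -71 + (4/(-2) - 1/2*1) = -71 + (4*(-1/2) - 1/2) = -71 + (-2 - 1/2) = -71 - 5/2 = -147/2 ≈ -73.500)
M(P) = 2*P (M(P) = 2*P + 0 = 2*P)
M(4)*(m - 110) = (2*4)*(-147/2 - 110) = 8*(-367/2) = -1468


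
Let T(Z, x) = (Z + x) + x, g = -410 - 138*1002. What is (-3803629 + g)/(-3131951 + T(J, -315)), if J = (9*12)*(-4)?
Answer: 303255/241001 ≈ 1.2583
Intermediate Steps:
g = -138686 (g = -410 - 138276 = -138686)
J = -432 (J = 108*(-4) = -432)
T(Z, x) = Z + 2*x
(-3803629 + g)/(-3131951 + T(J, -315)) = (-3803629 - 138686)/(-3131951 + (-432 + 2*(-315))) = -3942315/(-3131951 + (-432 - 630)) = -3942315/(-3131951 - 1062) = -3942315/(-3133013) = -3942315*(-1/3133013) = 303255/241001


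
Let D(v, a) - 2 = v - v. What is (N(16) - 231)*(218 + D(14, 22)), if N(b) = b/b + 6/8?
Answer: -50435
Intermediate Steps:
D(v, a) = 2 (D(v, a) = 2 + (v - v) = 2 + 0 = 2)
N(b) = 7/4 (N(b) = 1 + 6*(⅛) = 1 + ¾ = 7/4)
(N(16) - 231)*(218 + D(14, 22)) = (7/4 - 231)*(218 + 2) = -917/4*220 = -50435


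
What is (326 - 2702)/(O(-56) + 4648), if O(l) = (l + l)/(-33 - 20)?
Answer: -583/1141 ≈ -0.51095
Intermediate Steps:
O(l) = -2*l/53 (O(l) = (2*l)/(-53) = (2*l)*(-1/53) = -2*l/53)
(326 - 2702)/(O(-56) + 4648) = (326 - 2702)/(-2/53*(-56) + 4648) = -2376/(112/53 + 4648) = -2376/246456/53 = -2376*53/246456 = -583/1141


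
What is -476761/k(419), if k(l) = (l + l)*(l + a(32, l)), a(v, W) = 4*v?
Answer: -476761/458386 ≈ -1.0401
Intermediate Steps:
k(l) = 2*l*(128 + l) (k(l) = (l + l)*(l + 4*32) = (2*l)*(l + 128) = (2*l)*(128 + l) = 2*l*(128 + l))
-476761/k(419) = -476761*1/(838*(128 + 419)) = -476761/(2*419*547) = -476761/458386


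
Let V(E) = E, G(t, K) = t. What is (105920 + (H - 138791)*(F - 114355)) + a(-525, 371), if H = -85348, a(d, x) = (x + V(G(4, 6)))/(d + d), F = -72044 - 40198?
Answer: 711050632637/14 ≈ 5.0789e+10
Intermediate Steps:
F = -112242
a(d, x) = (4 + x)/(2*d) (a(d, x) = (x + 4)/(d + d) = (4 + x)/((2*d)) = (4 + x)*(1/(2*d)) = (4 + x)/(2*d))
(105920 + (H - 138791)*(F - 114355)) + a(-525, 371) = (105920 + (-85348 - 138791)*(-112242 - 114355)) + (1/2)*(4 + 371)/(-525) = (105920 - 224139*(-226597)) + (1/2)*(-1/525)*375 = (105920 + 50789224983) - 5/14 = 50789330903 - 5/14 = 711050632637/14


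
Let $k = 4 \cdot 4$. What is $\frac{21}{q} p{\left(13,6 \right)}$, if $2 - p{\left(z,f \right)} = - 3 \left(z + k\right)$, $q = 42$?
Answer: $\frac{89}{2} \approx 44.5$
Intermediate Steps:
$k = 16$
$p{\left(z,f \right)} = 50 + 3 z$ ($p{\left(z,f \right)} = 2 - - 3 \left(z + 16\right) = 2 - - 3 \left(16 + z\right) = 2 - \left(-48 - 3 z\right) = 2 + \left(48 + 3 z\right) = 50 + 3 z$)
$\frac{21}{q} p{\left(13,6 \right)} = \frac{21}{42} \left(50 + 3 \cdot 13\right) = 21 \cdot \frac{1}{42} \left(50 + 39\right) = \frac{1}{2} \cdot 89 = \frac{89}{2}$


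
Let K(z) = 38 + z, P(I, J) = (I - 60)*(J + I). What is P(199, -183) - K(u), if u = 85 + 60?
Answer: 2041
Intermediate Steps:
P(I, J) = (-60 + I)*(I + J)
u = 145
P(199, -183) - K(u) = (199² - 60*199 - 60*(-183) + 199*(-183)) - (38 + 145) = (39601 - 11940 + 10980 - 36417) - 1*183 = 2224 - 183 = 2041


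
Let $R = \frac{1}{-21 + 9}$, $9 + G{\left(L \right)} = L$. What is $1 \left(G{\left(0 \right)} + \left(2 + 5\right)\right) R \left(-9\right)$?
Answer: $- \frac{3}{2} \approx -1.5$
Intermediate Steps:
$G{\left(L \right)} = -9 + L$
$R = - \frac{1}{12}$ ($R = \frac{1}{-12} = - \frac{1}{12} \approx -0.083333$)
$1 \left(G{\left(0 \right)} + \left(2 + 5\right)\right) R \left(-9\right) = 1 \left(\left(-9 + 0\right) + \left(2 + 5\right)\right) \left(- \frac{1}{12}\right) \left(-9\right) = 1 \left(-9 + 7\right) \left(- \frac{1}{12}\right) \left(-9\right) = 1 \left(-2\right) \left(- \frac{1}{12}\right) \left(-9\right) = \left(-2\right) \left(- \frac{1}{12}\right) \left(-9\right) = \frac{1}{6} \left(-9\right) = - \frac{3}{2}$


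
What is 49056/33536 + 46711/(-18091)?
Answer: -21219625/18959368 ≈ -1.1192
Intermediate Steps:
49056/33536 + 46711/(-18091) = 49056*(1/33536) + 46711*(-1/18091) = 1533/1048 - 46711/18091 = -21219625/18959368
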